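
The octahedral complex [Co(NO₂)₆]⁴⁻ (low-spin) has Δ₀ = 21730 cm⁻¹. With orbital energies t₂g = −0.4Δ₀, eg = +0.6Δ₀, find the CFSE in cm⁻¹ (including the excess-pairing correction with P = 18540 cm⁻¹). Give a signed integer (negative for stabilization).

Each NO₂⁻ contributes -1; 6 × (-1) = -6. With overall charge -4, Co is in the +2 oxidation state.
Co²⁺: group 9, so d-count = 9 − 2 = 7.
The d⁷ electrons fill as t₂g⁶ eg¹.
Orbital CFSE = 6(-0.4) + 1(0.6) = -1.8Δ₀ = -1.8 × 21730 = -39114 cm⁻¹.
Pairing penalty: 3 pairs vs 2 in the high-spin reference → 1 extra × P = 18540 cm⁻¹.
Overall CFSE = -39114 + 18540 = -20574 cm⁻¹.

-20574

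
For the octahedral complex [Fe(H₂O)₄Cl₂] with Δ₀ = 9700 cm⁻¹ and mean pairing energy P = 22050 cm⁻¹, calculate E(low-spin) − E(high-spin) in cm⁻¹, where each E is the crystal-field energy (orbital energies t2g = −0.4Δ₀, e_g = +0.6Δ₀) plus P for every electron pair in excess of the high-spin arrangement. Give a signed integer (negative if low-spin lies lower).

24700

Ligand charges: 4×(+0) from H₂O and 2×(-1) from Cl⁻ sum to -2; with overall charge +0, Fe is +2.
Fe is in group 8, so Fe²⁺ is d⁶ (8 − 2 = 6).
High-spin d⁶ fills as t2g^4 e_g^2 with CFSE 4(−0.4) + 2(+0.6) = -0.4Δ₀ = -3880 cm⁻¹.
Low-spin: t2g^6 e_g^0, orbital CFSE = -2.4Δ₀ = -23280 cm⁻¹; plus 2 excess pairs × P = +44100 cm⁻¹; total 20820 cm⁻¹.
Thus E(LS) − E(HS) = 24700 cm⁻¹.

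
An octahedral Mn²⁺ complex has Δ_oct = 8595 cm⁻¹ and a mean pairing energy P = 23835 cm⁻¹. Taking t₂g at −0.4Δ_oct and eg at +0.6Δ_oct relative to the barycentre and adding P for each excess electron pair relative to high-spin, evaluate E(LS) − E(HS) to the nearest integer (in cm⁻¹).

Mn sits in group 7; removing 2 electrons leaves Mn²⁺ with 7 − 2 = 5 d electrons.
High-spin d⁵ fills as t₂g³ eg² with CFSE 3(−0.4) + 2(+0.6) = 0.0Δ_oct = 0 cm⁻¹.
Low-spin t₂g⁵ eg⁰ gives -2.0Δ_oct = -17190 cm⁻¹, but forming 2 extra pairs costs 2P = 47670 cm⁻¹, so E(LS) = -17190 + 47670 = 30480 cm⁻¹.
Thus E(LS) − E(HS) = 30480 cm⁻¹.

30480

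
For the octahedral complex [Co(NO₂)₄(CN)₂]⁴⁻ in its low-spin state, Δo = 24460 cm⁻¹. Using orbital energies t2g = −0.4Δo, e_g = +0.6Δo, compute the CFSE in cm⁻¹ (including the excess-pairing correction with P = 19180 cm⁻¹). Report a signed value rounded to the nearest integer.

-24848

Ligand charges: 4×(-1) from NO₂⁻ and 2×(-1) from CN⁻ sum to -6; with overall charge -4, Co is +2.
Group 9 minus oxidation state +2 gives a d⁷ configuration for Co²⁺.
Configuration: t2g^6 e_g^1.
The orbital stabilization is -1.8Δo = -1.8 × 24460 = -44028 cm⁻¹.
High-spin d⁷ would be t2g^5 e_g^2 with 2 pairs; low-spin has 3, so 1 excess pair costs +1P = +19180 cm⁻¹.
Net CFSE = -44028 + 19180 = -24848 cm⁻¹.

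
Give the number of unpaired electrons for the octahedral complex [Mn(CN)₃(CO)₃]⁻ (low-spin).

1

Ligand charges: 3×(-1) from CN⁻ and 3×(+0) from CO sum to -3; with overall charge -1, Mn is +2.
Mn sits in group 7; removing 2 electrons leaves Mn²⁺ with 7 − 2 = 5 d electrons.
Configuration: t₂g⁵ eg⁰, giving 1 unpaired electron.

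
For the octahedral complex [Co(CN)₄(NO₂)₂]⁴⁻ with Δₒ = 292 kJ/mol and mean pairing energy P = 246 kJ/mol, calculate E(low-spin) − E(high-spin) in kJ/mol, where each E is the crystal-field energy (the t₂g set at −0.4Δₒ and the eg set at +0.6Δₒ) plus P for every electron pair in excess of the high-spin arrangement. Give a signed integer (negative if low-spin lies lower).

-46

Ligand charges: 4×(-1) from CN⁻ and 2×(-1) from NO₂⁻ sum to -6; with overall charge -4, Co is +2.
Group 9 minus oxidation state +2 gives a d⁷ configuration for Co²⁺.
High-spin d⁷ fills as t₂g⁵ eg² with CFSE 5(−0.4) + 2(+0.6) = -0.8Δₒ = -234 kJ/mol.
For low-spin the configuration is t₂g⁶ eg¹: orbital energy -1.8 × 292 = -526 kJ/mol, and 1 additional pair relative to high-spin adds 246 kJ/mol, giving -280 kJ/mol.
E(LS) − E(HS) = -280 − (-234) = -46 kJ/mol.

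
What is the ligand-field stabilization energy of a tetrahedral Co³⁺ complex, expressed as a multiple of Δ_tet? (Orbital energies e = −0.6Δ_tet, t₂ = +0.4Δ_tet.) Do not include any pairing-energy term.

Group 9 minus oxidation state +3 gives a d⁶ configuration for Co³⁺.
Tetrahedral splitting is small, so the complex is high-spin.
Configuration: e³ t₂³.
CFSE = 3(-0.6Δ_tet) + 3(0.4Δ_tet) = -1.8Δ_tet + 1.2Δ_tet = -0.6Δ_tet.

-0.6 Δ_tet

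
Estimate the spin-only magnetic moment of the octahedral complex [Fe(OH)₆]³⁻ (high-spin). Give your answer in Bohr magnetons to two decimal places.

Each OH⁻ contributes -1; 6 × (-1) = -6. With overall charge -3, Fe is in the +3 oxidation state.
Fe sits in group 8; removing 3 electrons leaves Fe³⁺ with 8 − 3 = 5 d electrons.
Configuration: t₂g³ eg² → 5 unpaired electrons.
μ(spin-only) = √[5(5+2)] = √35 ≈ 5.92 Bohr magnetons.

5.92 Bohr magnetons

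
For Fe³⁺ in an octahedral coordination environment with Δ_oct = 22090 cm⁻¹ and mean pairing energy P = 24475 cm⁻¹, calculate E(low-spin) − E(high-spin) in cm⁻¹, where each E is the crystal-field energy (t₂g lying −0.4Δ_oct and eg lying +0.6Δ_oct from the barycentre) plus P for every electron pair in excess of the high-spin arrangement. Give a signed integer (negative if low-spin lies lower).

4770

Fe sits in group 8; removing 3 electrons leaves Fe³⁺ with 8 − 3 = 5 d electrons.
In the high-spin limit (t₂g³ eg²) the orbital term is 0.0Δ_oct = 0 cm⁻¹, with no excess pairing.
Low-spin: t₂g⁵ eg⁰, orbital CFSE = -2.0Δ_oct = -44180 cm⁻¹; plus 2 excess pairs × P = +48950 cm⁻¹; total 4770 cm⁻¹.
The difference is 4770 − (0) = 4770 cm⁻¹, so high-spin lies lower.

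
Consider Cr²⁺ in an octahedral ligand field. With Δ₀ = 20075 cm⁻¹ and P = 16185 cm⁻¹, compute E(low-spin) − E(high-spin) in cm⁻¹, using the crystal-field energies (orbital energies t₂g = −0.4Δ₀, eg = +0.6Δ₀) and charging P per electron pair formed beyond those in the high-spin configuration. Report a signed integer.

Group 6 minus oxidation state +2 gives a d⁴ configuration for Cr²⁺.
High-spin: t₂g³ eg¹, CFSE = -0.6Δ₀ = -12045 cm⁻¹.
Low-spin: t₂g⁴ eg⁰, orbital CFSE = -1.6Δ₀ = -32120 cm⁻¹; plus 1 excess pair × P = +16185 cm⁻¹; total -15935 cm⁻¹.
E(LS) − E(HS) = -15935 − (-12045) = -3890 cm⁻¹.

-3890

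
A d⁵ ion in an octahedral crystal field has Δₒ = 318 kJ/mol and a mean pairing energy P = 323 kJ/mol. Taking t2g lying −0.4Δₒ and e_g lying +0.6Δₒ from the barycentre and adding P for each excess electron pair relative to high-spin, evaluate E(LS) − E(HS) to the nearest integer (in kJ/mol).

10

In the high-spin limit (t2g^3 e_g^2) the orbital term is 0.0Δₒ = 0 kJ/mol, with no excess pairing.
Low-spin: t2g^5 e_g^0, orbital CFSE = -2.0Δₒ = -636 kJ/mol; plus 2 excess pairs × P = +646 kJ/mol; total 10 kJ/mol.
The difference is 10 − (0) = 10 kJ/mol, so high-spin lies lower.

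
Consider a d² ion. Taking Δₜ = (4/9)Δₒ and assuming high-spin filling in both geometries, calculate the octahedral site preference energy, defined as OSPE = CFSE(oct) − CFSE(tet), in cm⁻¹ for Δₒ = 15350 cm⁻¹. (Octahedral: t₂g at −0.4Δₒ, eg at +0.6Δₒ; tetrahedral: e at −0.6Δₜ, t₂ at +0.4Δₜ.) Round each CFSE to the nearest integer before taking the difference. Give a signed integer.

-4093

Octahedral (high-spin): t₂g² eg⁰, CFSE = 2(−0.4) + 0(+0.6) = -0.8Δₒ = -0.8 × 15350 = -12280 cm⁻¹.
Tetrahedral e² t₂⁰ gives -1.2Δₜ = -1.2 × (4/9) × 15350 = -8187 cm⁻¹.
Subtracting, OSPE = -12280 − (-8187) = -4093 cm⁻¹.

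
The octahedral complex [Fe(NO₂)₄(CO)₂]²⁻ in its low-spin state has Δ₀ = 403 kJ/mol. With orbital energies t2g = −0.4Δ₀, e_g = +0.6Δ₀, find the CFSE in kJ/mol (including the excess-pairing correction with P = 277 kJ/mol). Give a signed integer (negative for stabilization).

Ligand charges: 4×(-1) from NO₂⁻ and 2×(+0) from CO sum to -4; with overall charge -2, Fe is +2.
Fe is in group 8, so Fe²⁺ is d⁶ (8 − 2 = 6).
Electron filling gives t2g^6 e_g^0.
Orbital CFSE = 6(-0.4) + 0(0.6) = -2.4Δ₀ = -2.4 × 403 = -967 kJ/mol.
Relative to high-spin t2g^4 e_g^2 (1 paired), the low-spin configuration has 2 additional pairs, contributing +2 × 277 = +554 kJ/mol.
Combining: -967 + 554 = -413 kJ/mol.

-413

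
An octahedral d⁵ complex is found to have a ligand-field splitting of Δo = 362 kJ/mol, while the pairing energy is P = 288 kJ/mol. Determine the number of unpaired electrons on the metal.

Here Δo > P (362 > 288), so the low-spin state is favoured.
Configuration: t₂g⁵ eg⁰.
Unpaired electrons: 1.

1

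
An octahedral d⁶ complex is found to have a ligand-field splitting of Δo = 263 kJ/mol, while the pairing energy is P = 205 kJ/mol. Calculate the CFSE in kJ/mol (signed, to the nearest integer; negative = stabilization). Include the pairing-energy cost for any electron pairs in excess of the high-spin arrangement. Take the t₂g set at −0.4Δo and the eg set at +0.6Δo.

-221

Δo > P, so pairing is preferred: the ground state is low-spin.
Configuration: t₂g⁶ eg⁰.
Orbital CFSE = -2.4Δo = -2.4 × 263 = -631 kJ/mol.
Excess pairs vs high-spin: 3 − 1 = 2; pairing cost = +410 kJ/mol.
Net CFSE = -631 + 410 = -221 kJ/mol.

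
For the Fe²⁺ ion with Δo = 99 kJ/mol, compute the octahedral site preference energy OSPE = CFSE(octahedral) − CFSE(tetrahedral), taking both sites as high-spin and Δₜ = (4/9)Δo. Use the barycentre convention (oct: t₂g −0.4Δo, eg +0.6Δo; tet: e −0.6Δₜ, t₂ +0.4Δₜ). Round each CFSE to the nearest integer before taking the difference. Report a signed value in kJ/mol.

Group 8 minus oxidation state +2 gives a d⁶ configuration for Fe²⁺.
Octahedral (high-spin): t₂g⁴ eg², CFSE = 4(−0.4) + 2(+0.6) = -0.4Δo = -0.4 × 99 = -40 kJ/mol.
In a tetrahedral site the filling is e³ t₂³: CFSE(tet) = -0.6Δₜ = -0.6 × (4/9)(99) = -26 kJ/mol.
OSPE = CFSE(oct) − CFSE(tet) = -40 − (-26) = -14 kJ/mol.

-14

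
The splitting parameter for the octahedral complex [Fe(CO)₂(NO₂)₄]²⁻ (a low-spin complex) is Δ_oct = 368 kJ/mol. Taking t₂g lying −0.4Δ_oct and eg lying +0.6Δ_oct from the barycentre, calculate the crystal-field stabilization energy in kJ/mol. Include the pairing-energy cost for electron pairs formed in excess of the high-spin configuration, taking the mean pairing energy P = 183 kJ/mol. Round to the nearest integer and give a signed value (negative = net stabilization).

-517

Ligand charges: 2×(+0) from CO and 4×(-1) from NO₂⁻ sum to -4; with overall charge -2, Fe is +2.
Fe²⁺: group 8, so d-count = 8 − 2 = 6.
Electron filling gives t₂g⁶ eg⁰.
CFSE(orbital) = 6×(-0.4Δ_oct) + 0×(0.6Δ_oct) = -2.4Δ_oct; with Δ_oct = 368 kJ/mol that is -883 kJ/mol.
Relative to high-spin t₂g⁴ eg² (1 paired), the low-spin configuration has 2 additional pairs, contributing +2 × 183 = +366 kJ/mol.
Combining: -883 + 366 = -517 kJ/mol.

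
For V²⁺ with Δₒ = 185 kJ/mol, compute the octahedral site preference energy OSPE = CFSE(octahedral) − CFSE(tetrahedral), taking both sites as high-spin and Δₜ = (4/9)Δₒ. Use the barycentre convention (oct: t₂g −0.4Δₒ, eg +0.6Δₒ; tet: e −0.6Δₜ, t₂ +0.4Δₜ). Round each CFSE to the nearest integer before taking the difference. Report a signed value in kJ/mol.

-156

V²⁺: group 5, so d-count = 5 − 2 = 3.
In an octahedral site d³ (HS) is t2g^3 e_g^0, giving CFSE(oct) = -1.2Δₒ = -222 kJ/mol.
Tetrahedral: e^2 t2^1, CFSE = 2(−0.6) + 1(+0.4) = -0.8Δₜ = -0.8 × (4/9) × 185 = -66 kJ/mol.
OSPE = CFSE(oct) − CFSE(tet) = -222 − (-66) = -156 kJ/mol.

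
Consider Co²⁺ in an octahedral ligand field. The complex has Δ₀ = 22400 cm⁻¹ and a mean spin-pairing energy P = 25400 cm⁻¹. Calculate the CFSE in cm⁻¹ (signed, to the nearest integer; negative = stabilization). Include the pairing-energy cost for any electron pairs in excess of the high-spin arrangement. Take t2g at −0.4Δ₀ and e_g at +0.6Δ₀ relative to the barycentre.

Group 9 minus oxidation state +2 gives a d⁷ configuration for Co²⁺.
Here Δ₀ < P (22400 < 25400), so the high-spin state is favoured.
Configuration: t2g^5 e_g^2.
Orbital CFSE = -0.8Δ₀ = -0.8 × 22400 = -17920 cm⁻¹.
High-spin has no excess pairs, so no pairing correction applies.

-17920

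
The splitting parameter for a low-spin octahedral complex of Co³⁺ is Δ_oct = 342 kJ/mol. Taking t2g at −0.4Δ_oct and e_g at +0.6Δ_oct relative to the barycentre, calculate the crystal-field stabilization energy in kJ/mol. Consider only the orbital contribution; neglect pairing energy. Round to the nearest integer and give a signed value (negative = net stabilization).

-821

Co³⁺: group 9, so d-count = 9 − 3 = 6.
The d⁶ electrons fill as t2g^6 e_g^0.
The orbital stabilization is -2.4Δ_oct = -2.4 × 342 = -821 kJ/mol.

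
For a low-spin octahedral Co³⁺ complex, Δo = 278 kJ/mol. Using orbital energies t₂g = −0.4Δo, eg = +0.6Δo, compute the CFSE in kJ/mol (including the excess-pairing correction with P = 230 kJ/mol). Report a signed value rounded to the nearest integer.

-207

Co³⁺: group 9, so d-count = 9 − 3 = 6.
Electron filling gives t₂g⁶ eg⁰.
The orbital stabilization is -2.4Δo = -2.4 × 278 = -667 kJ/mol.
Pairing penalty: 3 pairs vs 1 in the high-spin reference → 2 extra × P = 460 kJ/mol.
Net CFSE = -667 + 460 = -207 kJ/mol.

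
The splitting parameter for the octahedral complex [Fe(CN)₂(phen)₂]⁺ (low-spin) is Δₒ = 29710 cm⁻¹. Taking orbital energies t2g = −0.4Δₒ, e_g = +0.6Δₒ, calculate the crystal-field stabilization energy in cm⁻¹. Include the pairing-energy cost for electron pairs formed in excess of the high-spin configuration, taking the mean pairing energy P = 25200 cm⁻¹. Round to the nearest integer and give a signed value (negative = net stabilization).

Ligand charges: 2×(-1) from CN⁻ and 2×(+0) from phen sum to -2; with overall charge +1, Fe is +3.
Fe sits in group 8; removing 3 electrons leaves Fe³⁺ with 8 − 3 = 5 d electrons.
Electron filling gives t2g^5 e_g^0.
Orbital CFSE = 5(-0.4) + 0(0.6) = -2.0Δₒ = -2.0 × 29710 = -59420 cm⁻¹.
Relative to high-spin t2g^3 e_g^2 (0 paired), the low-spin configuration has 2 additional pairs, contributing +2 × 25200 = +50400 cm⁻¹.
Net CFSE = -59420 + 50400 = -9020 cm⁻¹.

-9020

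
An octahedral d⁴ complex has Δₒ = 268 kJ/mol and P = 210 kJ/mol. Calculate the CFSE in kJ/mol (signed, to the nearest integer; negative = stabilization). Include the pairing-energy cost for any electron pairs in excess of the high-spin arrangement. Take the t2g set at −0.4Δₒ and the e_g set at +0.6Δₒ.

Since Δₒ = 268 kJ/mol > P = 210 kJ/mol, the complex adopts the low-spin configuration.
That gives t2g^4 e_g^0.
Orbital CFSE = -1.6Δₒ = -1.6 × 268 = -429 kJ/mol.
Excess pairs vs high-spin: 1 − 0 = 1; pairing cost = +210 kJ/mol.
Net CFSE = -429 + 210 = -219 kJ/mol.

-219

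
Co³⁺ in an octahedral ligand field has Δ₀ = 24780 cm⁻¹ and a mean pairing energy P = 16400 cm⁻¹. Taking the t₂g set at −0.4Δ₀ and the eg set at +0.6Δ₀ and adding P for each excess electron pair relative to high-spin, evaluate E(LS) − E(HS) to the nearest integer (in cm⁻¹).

Group 9 minus oxidation state +3 gives a d⁶ configuration for Co³⁺.
High-spin: t₂g⁴ eg², CFSE = -0.4Δ₀ = -9912 cm⁻¹.
Low-spin t₂g⁶ eg⁰ gives -2.4Δ₀ = -59472 cm⁻¹, but forming 2 extra pairs costs 2P = 32800 cm⁻¹, so E(LS) = -59472 + 32800 = -26672 cm⁻¹.
The difference is -26672 − (-9912) = -16760 cm⁻¹, so low-spin lies lower.

-16760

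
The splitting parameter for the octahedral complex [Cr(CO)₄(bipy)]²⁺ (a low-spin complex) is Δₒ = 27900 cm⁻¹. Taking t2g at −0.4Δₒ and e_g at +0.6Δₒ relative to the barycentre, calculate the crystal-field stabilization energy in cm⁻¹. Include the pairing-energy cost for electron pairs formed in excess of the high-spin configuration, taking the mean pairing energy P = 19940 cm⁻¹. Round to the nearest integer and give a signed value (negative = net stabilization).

Ligand charges: 4×(+0) from CO and 1×(+0) from bipy sum to +0; with overall charge +2, Cr is +2.
Cr²⁺: group 6, so d-count = 6 − 2 = 4.
Configuration: t2g^4 e_g^0.
CFSE(orbital) = 4×(-0.4Δₒ) + 0×(0.6Δₒ) = -1.6Δₒ; with Δₒ = 27900 cm⁻¹ that is -44640 cm⁻¹.
Relative to high-spin t2g^3 e_g^1 (0 paired), the low-spin configuration has 1 additional pair, contributing +1 × 19940 = +19940 cm⁻¹.
Overall CFSE = -44640 + 19940 = -24700 cm⁻¹.

-24700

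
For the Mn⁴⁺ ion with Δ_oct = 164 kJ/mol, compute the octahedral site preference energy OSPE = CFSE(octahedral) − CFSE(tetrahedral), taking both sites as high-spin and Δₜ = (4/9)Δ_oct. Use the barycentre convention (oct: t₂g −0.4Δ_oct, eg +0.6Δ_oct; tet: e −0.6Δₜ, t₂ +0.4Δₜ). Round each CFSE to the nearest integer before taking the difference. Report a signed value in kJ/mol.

-139

Mn⁴⁺: group 7, so d-count = 7 − 4 = 3.
Octahedral (high-spin): t₂g³ eg⁰, CFSE = 3(−0.4) + 0(+0.6) = -1.2Δ_oct = -1.2 × 164 = -197 kJ/mol.
Tetrahedral: e² t₂¹, CFSE = 2(−0.6) + 1(+0.4) = -0.8Δₜ = -0.8 × (4/9) × 164 = -58 kJ/mol.
OSPE = CFSE(oct) − CFSE(tet) = -197 − (-58) = -139 kJ/mol.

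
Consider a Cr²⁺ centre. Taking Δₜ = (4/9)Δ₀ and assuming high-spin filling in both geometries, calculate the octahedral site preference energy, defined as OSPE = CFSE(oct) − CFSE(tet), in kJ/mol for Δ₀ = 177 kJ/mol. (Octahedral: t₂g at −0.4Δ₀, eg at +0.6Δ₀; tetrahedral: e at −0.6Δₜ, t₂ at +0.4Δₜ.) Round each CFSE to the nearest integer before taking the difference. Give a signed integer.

-75

Cr²⁺: group 6, so d-count = 6 − 2 = 4.
In an octahedral site d⁴ (HS) is t₂g³ eg¹, giving CFSE(oct) = -0.6Δ₀ = -106 kJ/mol.
Tetrahedral e² t₂² gives -0.4Δₜ = -0.4 × (4/9) × 177 = -31 kJ/mol.
Subtracting, OSPE = -106 − (-31) = -75 kJ/mol.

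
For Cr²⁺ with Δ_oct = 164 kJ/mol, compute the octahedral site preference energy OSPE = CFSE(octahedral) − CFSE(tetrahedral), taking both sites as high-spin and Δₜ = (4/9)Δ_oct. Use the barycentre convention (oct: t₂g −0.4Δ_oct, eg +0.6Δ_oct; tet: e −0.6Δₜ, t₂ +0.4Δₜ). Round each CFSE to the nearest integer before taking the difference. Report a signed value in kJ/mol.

-69

Cr is in group 6, so Cr²⁺ is d⁴ (6 − 2 = 4).
Octahedral high-spin t₂g³ eg¹: CFSE = -0.6 × 164 = -98 kJ/mol.
Tetrahedral e² t₂² gives -0.4Δₜ = -0.4 × (4/9) × 164 = -29 kJ/mol.
Subtracting, OSPE = -98 − (-29) = -69 kJ/mol.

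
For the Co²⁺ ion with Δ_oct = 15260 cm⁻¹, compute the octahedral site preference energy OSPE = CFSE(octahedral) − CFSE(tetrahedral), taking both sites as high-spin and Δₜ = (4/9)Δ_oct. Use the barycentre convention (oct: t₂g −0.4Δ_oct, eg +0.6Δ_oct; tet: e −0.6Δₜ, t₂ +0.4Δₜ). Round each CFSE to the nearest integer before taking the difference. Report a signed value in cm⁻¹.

-4069

Co²⁺: group 9, so d-count = 9 − 2 = 7.
Octahedral (high-spin): t2g^5 e_g^2, CFSE = 5(−0.4) + 2(+0.6) = -0.8Δ_oct = -0.8 × 15260 = -12208 cm⁻¹.
Tetrahedral: e^4 t2^3, CFSE = 4(−0.6) + 3(+0.4) = -1.2Δₜ = -1.2 × (4/9) × 15260 = -8139 cm⁻¹.
Subtracting, OSPE = -12208 − (-8139) = -4069 cm⁻¹.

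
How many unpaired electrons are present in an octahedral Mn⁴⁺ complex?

Mn sits in group 7; removing 4 electrons leaves Mn⁴⁺ with 7 − 4 = 3 d electrons.
For octahedral d³ the high- and low-spin configurations coincide.
Configuration: t2g^3 e_g^0, giving 3 unpaired electrons.

3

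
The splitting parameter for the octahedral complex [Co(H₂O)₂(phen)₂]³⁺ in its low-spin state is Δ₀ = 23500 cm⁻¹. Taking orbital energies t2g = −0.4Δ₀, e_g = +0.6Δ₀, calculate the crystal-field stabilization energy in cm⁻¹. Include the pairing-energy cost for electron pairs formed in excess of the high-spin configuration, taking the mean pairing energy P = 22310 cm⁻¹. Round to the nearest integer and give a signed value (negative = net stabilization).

Ligand charges: 2×(+0) from H₂O and 2×(+0) from phen sum to +0; with overall charge +3, Co is +3.
Co sits in group 9; removing 3 electrons leaves Co³⁺ with 9 − 3 = 6 d electrons.
The d⁶ electrons fill as t2g^6 e_g^0.
Orbital CFSE = 6(-0.4) + 0(0.6) = -2.4Δ₀ = -2.4 × 23500 = -56400 cm⁻¹.
Pairing penalty: 3 pairs vs 1 in the high-spin reference → 2 extra × P = 44620 cm⁻¹.
Overall CFSE = -56400 + 44620 = -11780 cm⁻¹.

-11780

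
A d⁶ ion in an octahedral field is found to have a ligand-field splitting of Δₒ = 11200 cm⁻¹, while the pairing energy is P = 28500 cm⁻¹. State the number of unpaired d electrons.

4

Here Δₒ < P (11200 < 28500), so the high-spin state is favoured.
Filling d⁶ accordingly: t₂g⁴ eg².
Unpaired electrons: 4.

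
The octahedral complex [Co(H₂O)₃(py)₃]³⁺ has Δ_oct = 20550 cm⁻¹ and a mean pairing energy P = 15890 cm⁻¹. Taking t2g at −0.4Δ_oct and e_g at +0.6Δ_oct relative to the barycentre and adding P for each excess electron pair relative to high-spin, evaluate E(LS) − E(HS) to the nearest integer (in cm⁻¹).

Ligand charges: 3×(+0) from H₂O and 3×(+0) from py sum to +0; with overall charge +3, Co is +3.
Co³⁺: group 9, so d-count = 9 − 3 = 6.
High-spin: t2g^4 e_g^2, CFSE = -0.4Δ_oct = -8220 cm⁻¹.
Low-spin t2g^6 e_g^0 gives -2.4Δ_oct = -49320 cm⁻¹, but forming 2 extra pairs costs 2P = 31780 cm⁻¹, so E(LS) = -49320 + 31780 = -17540 cm⁻¹.
E(LS) − E(HS) = -17540 − (-8220) = -9320 cm⁻¹.

-9320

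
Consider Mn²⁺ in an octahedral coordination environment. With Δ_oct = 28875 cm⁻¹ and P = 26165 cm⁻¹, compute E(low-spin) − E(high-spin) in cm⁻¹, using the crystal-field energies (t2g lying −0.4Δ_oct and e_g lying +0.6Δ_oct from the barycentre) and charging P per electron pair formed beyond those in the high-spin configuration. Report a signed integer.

-5420

Mn sits in group 7; removing 2 electrons leaves Mn²⁺ with 7 − 2 = 5 d electrons.
In the high-spin limit (t2g^3 e_g^2) the orbital term is 0.0Δ_oct = 0 cm⁻¹, with no excess pairing.
Low-spin t2g^5 e_g^0 gives -2.0Δ_oct = -57750 cm⁻¹, but forming 2 extra pairs costs 2P = 52330 cm⁻¹, so E(LS) = -57750 + 52330 = -5420 cm⁻¹.
E(LS) − E(HS) = -5420 − (0) = -5420 cm⁻¹.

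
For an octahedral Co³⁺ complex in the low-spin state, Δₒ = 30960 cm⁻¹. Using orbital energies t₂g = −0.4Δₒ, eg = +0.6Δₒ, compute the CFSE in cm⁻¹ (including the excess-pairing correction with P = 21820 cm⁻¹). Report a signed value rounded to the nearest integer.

Co³⁺: group 9, so d-count = 9 − 3 = 6.
The d⁶ electrons fill as t₂g⁶ eg⁰.
The orbital stabilization is -2.4Δₒ = -2.4 × 30960 = -74304 cm⁻¹.
Pairing penalty: 3 pairs vs 1 in the high-spin reference → 2 extra × P = 43640 cm⁻¹.
Net CFSE = -74304 + 43640 = -30664 cm⁻¹.

-30664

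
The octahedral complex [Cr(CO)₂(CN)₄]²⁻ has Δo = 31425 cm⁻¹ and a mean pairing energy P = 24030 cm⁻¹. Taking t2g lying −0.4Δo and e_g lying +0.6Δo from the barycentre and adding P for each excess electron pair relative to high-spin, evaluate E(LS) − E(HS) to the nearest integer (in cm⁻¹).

-7395

Ligand charges: 2×(+0) from CO and 4×(-1) from CN⁻ sum to -4; with overall charge -2, Cr is +2.
Cr is in group 6, so Cr²⁺ is d⁴ (6 − 2 = 4).
High-spin: t2g^3 e_g^1, CFSE = -0.6Δo = -18855 cm⁻¹.
Low-spin t2g^4 e_g^0 gives -1.6Δo = -50280 cm⁻¹, but forming 1 extra pair costs 1P = 24030 cm⁻¹, so E(LS) = -50280 + 24030 = -26250 cm⁻¹.
The difference is -26250 − (-18855) = -7395 cm⁻¹, so low-spin lies lower.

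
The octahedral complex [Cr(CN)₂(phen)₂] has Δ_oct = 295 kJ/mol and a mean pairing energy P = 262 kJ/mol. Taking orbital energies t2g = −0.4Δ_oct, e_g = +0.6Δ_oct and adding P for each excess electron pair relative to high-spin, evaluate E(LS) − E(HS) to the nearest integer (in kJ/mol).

Ligand charges: 2×(-1) from CN⁻ and 2×(+0) from phen sum to -2; with overall charge +0, Cr is +2.
Cr is in group 6, so Cr²⁺ is d⁴ (6 − 2 = 4).
High-spin d⁴ fills as t2g^3 e_g^1 with CFSE 3(−0.4) + 1(+0.6) = -0.6Δ_oct = -177 kJ/mol.
For low-spin the configuration is t2g^4 e_g^0: orbital energy -1.6 × 295 = -472 kJ/mol, and 1 additional pair relative to high-spin adds 262 kJ/mol, giving -210 kJ/mol.
E(LS) − E(HS) = -210 − (-177) = -33 kJ/mol.

-33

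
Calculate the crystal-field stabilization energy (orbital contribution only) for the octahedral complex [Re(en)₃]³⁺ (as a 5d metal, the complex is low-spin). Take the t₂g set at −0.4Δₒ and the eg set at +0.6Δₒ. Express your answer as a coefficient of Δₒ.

en is neutral, so the +3 overall charge sits on Re: oxidation state +3.
Re³⁺: group 7, so d-count = 7 − 3 = 4.
Configuration: t₂g⁴ eg⁰.
CFSE = 4(-0.4Δₒ) + 0(0.6Δₒ) = -1.6Δₒ + 0.0Δₒ = -1.6Δₒ.

-1.6 Δₒ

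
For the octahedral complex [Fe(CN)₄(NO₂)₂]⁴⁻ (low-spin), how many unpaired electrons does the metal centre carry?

0

Ligand charges: 4×(-1) from CN⁻ and 2×(-1) from NO₂⁻ sum to -6; with overall charge -4, Fe is +2.
Group 8 minus oxidation state +2 gives a d⁶ configuration for Fe²⁺.
Configuration: t2g^6 e_g^0, giving 0 unpaired electrons.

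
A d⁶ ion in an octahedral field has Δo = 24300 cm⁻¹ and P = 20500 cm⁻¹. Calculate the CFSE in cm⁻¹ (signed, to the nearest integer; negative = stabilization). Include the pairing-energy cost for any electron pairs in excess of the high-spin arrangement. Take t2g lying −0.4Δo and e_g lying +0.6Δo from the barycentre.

Δo > P, so pairing is preferred: the ground state is low-spin.
Filling d⁶ accordingly: t2g^6 e_g^0.
Orbital CFSE = -2.4Δo = -2.4 × 24300 = -58320 cm⁻¹.
Excess pairs vs high-spin: 3 − 1 = 2; pairing cost = +41000 cm⁻¹.
Net CFSE = -58320 + 41000 = -17320 cm⁻¹.

-17320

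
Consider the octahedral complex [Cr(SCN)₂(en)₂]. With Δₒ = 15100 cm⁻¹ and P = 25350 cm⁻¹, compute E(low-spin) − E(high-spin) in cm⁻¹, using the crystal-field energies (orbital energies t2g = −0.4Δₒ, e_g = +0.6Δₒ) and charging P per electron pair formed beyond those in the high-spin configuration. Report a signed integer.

10250

Ligand charges: 2×(-1) from SCN⁻ and 2×(+0) from en sum to -2; with overall charge +0, Cr is +2.
Cr²⁺: group 6, so d-count = 6 − 2 = 4.
High-spin: t2g^3 e_g^1, CFSE = -0.6Δₒ = -9060 cm⁻¹.
Low-spin: t2g^4 e_g^0, orbital CFSE = -1.6Δₒ = -24160 cm⁻¹; plus 1 excess pair × P = +25350 cm⁻¹; total 1190 cm⁻¹.
E(LS) − E(HS) = 1190 − (-9060) = 10250 cm⁻¹.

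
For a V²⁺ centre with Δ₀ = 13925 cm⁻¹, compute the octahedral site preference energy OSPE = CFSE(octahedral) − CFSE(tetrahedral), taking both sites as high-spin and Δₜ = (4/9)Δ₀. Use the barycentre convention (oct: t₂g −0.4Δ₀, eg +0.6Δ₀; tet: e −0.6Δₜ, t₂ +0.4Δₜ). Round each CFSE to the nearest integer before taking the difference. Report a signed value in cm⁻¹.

-11759

Group 5 minus oxidation state +2 gives a d³ configuration for V²⁺.
Octahedral (high-spin): t2g^3 e_g^0, CFSE = 3(−0.4) + 0(+0.6) = -1.2Δ₀ = -1.2 × 13925 = -16710 cm⁻¹.
Tetrahedral: e^2 t2^1, CFSE = 2(−0.6) + 1(+0.4) = -0.8Δₜ = -0.8 × (4/9) × 13925 = -4951 cm⁻¹.
OSPE = CFSE(oct) − CFSE(tet) = -16710 − (-4951) = -11759 cm⁻¹.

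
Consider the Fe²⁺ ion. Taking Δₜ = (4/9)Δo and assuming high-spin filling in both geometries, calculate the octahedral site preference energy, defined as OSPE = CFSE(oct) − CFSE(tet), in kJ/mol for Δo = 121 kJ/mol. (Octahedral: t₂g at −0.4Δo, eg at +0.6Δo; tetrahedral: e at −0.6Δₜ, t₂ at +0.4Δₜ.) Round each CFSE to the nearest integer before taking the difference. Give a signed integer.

-16

Fe is in group 8, so Fe²⁺ is d⁶ (8 − 2 = 6).
In an octahedral site d⁶ (HS) is t2g^4 e_g^2, giving CFSE(oct) = -0.4Δo = -48 kJ/mol.
In a tetrahedral site the filling is e^3 t2^3: CFSE(tet) = -0.6Δₜ = -0.6 × (4/9)(121) = -32 kJ/mol.
Subtracting, OSPE = -48 − (-32) = -16 kJ/mol.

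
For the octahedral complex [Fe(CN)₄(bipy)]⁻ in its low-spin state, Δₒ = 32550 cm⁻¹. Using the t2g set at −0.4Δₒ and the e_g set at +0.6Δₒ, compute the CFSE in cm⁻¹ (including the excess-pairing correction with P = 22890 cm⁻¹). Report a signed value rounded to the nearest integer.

-19320

Ligand charges: 4×(-1) from CN⁻ and 1×(+0) from bipy sum to -4; with overall charge -1, Fe is +3.
Fe sits in group 8; removing 3 electrons leaves Fe³⁺ with 8 − 3 = 5 d electrons.
Configuration: t2g^5 e_g^0.
The orbital stabilization is -2.0Δₒ = -2.0 × 32550 = -65100 cm⁻¹.
Pairing penalty: 2 pairs vs 0 in the high-spin reference → 2 extra × P = 45780 cm⁻¹.
Overall CFSE = -65100 + 45780 = -19320 cm⁻¹.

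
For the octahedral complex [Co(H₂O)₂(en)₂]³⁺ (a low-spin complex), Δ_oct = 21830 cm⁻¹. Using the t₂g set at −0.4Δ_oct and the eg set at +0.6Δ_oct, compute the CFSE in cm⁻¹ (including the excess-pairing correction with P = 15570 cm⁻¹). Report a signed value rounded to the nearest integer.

Ligand charges: 2×(+0) from H₂O and 2×(+0) from en sum to +0; with overall charge +3, Co is +3.
Co is in group 9, so Co³⁺ is d⁶ (9 − 3 = 6).
Configuration: t₂g⁶ eg⁰.
CFSE(orbital) = 6×(-0.4Δ_oct) + 0×(0.6Δ_oct) = -2.4Δ_oct; with Δ_oct = 21830 cm⁻¹ that is -52392 cm⁻¹.
Relative to high-spin t₂g⁴ eg² (1 paired), the low-spin configuration has 2 additional pairs, contributing +2 × 15570 = +31140 cm⁻¹.
Combining: -52392 + 31140 = -21252 cm⁻¹.

-21252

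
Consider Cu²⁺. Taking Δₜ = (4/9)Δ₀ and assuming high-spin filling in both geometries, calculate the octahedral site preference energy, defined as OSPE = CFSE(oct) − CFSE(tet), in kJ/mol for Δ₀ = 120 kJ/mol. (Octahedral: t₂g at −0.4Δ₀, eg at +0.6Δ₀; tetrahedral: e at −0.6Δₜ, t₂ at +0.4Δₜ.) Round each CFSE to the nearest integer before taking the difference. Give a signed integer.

Cu sits in group 11; removing 2 electrons leaves Cu²⁺ with 11 − 2 = 9 d electrons.
Octahedral (high-spin): t₂g⁶ eg³, CFSE = 6(−0.4) + 3(+0.6) = -0.6Δ₀ = -0.6 × 120 = -72 kJ/mol.
Tetrahedral e⁴ t₂⁵ gives -0.4Δₜ = -0.4 × (4/9) × 120 = -21 kJ/mol.
OSPE = CFSE(oct) − CFSE(tet) = -72 − (-21) = -51 kJ/mol.

-51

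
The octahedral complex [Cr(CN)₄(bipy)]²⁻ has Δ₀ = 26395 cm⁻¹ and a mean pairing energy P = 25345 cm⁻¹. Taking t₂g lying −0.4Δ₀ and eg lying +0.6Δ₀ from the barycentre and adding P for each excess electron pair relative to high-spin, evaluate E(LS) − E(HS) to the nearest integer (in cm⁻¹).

Ligand charges: 4×(-1) from CN⁻ and 1×(+0) from bipy sum to -4; with overall charge -2, Cr is +2.
Group 6 minus oxidation state +2 gives a d⁴ configuration for Cr²⁺.
High-spin: t₂g³ eg¹, CFSE = -0.6Δ₀ = -15837 cm⁻¹.
Low-spin: t₂g⁴ eg⁰, orbital CFSE = -1.6Δ₀ = -42232 cm⁻¹; plus 1 excess pair × P = +25345 cm⁻¹; total -16887 cm⁻¹.
Thus E(LS) − E(HS) = -1050 cm⁻¹.

-1050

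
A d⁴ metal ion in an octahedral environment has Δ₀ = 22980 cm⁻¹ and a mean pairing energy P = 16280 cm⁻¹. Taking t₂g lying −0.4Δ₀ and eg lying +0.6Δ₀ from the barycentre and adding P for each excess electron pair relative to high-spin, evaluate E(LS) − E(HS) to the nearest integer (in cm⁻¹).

In the high-spin limit (t₂g³ eg¹) the orbital term is -0.6Δ₀ = -13788 cm⁻¹, with no excess pairing.
For low-spin the configuration is t₂g⁴ eg⁰: orbital energy -1.6 × 22980 = -36768 cm⁻¹, and 1 additional pair relative to high-spin adds 16280 cm⁻¹, giving -20488 cm⁻¹.
Thus E(LS) − E(HS) = -6700 cm⁻¹.

-6700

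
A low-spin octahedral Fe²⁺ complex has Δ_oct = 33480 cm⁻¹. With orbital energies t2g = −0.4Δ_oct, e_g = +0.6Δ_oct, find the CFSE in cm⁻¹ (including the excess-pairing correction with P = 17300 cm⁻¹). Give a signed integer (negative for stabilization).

-45752

Group 8 minus oxidation state +2 gives a d⁶ configuration for Fe²⁺.
Electron filling gives t2g^6 e_g^0.
CFSE(orbital) = 6×(-0.4Δ_oct) + 0×(0.6Δ_oct) = -2.4Δ_oct; with Δ_oct = 33480 cm⁻¹ that is -80352 cm⁻¹.
Pairing penalty: 3 pairs vs 1 in the high-spin reference → 2 extra × P = 34600 cm⁻¹.
Combining: -80352 + 34600 = -45752 cm⁻¹.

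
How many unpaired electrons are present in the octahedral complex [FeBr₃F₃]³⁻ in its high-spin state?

Ligand charges: 3×(-1) from Br⁻ and 3×(-1) from F⁻ sum to -6; with overall charge -3, Fe is +3.
Group 8 minus oxidation state +3 gives a d⁵ configuration for Fe³⁺.
Configuration: t2g^3 e_g^2, giving 5 unpaired electrons.

5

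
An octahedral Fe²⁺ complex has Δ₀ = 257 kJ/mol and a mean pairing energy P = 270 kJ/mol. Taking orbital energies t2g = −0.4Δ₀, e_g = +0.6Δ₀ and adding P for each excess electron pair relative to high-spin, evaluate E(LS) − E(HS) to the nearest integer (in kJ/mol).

26

Fe is in group 8, so Fe²⁺ is d⁶ (8 − 2 = 6).
In the high-spin limit (t2g^4 e_g^2) the orbital term is -0.4Δ₀ = -103 kJ/mol, with no excess pairing.
For low-spin the configuration is t2g^6 e_g^0: orbital energy -2.4 × 257 = -617 kJ/mol, and 2 additional pairs relative to high-spin add 540 kJ/mol, giving -77 kJ/mol.
The difference is -77 − (-103) = 26 kJ/mol, so high-spin lies lower.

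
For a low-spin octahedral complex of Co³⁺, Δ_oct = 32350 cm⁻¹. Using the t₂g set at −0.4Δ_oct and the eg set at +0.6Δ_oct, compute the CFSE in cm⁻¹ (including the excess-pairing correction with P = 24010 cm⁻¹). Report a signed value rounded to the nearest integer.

-29620

Co sits in group 9; removing 3 electrons leaves Co³⁺ with 9 − 3 = 6 d electrons.
The d⁶ electrons fill as t₂g⁶ eg⁰.
Orbital CFSE = 6(-0.4) + 0(0.6) = -2.4Δ_oct = -2.4 × 32350 = -77640 cm⁻¹.
High-spin d⁶ would be t₂g⁴ eg² with 1 pair; low-spin has 3, so 2 excess pairs cost +2P = +48020 cm⁻¹.
Net CFSE = -77640 + 48020 = -29620 cm⁻¹.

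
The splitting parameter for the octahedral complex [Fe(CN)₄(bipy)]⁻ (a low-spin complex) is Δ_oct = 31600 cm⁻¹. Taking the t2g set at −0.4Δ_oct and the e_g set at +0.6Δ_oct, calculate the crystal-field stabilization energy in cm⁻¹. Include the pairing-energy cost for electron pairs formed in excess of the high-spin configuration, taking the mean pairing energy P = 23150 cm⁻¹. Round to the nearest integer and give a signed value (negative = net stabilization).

-16900

Ligand charges: 4×(-1) from CN⁻ and 1×(+0) from bipy sum to -4; with overall charge -1, Fe is +3.
Fe sits in group 8; removing 3 electrons leaves Fe³⁺ with 8 − 3 = 5 d electrons.
Electron filling gives t2g^5 e_g^0.
Orbital CFSE = 5(-0.4) + 0(0.6) = -2.0Δ_oct = -2.0 × 31600 = -63200 cm⁻¹.
High-spin d⁵ would be t2g^3 e_g^2 with 0 pairs; low-spin has 2, so 2 excess pairs cost +2P = +46300 cm⁻¹.
Overall CFSE = -63200 + 46300 = -16900 cm⁻¹.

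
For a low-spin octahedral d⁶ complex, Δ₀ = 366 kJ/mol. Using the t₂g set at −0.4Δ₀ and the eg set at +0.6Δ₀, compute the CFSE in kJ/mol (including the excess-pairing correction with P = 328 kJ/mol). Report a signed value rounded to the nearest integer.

-222

Electron filling gives t₂g⁶ eg⁰.
The orbital stabilization is -2.4Δ₀ = -2.4 × 366 = -878 kJ/mol.
Pairing penalty: 3 pairs vs 1 in the high-spin reference → 2 extra × P = 656 kJ/mol.
Net CFSE = -878 + 656 = -222 kJ/mol.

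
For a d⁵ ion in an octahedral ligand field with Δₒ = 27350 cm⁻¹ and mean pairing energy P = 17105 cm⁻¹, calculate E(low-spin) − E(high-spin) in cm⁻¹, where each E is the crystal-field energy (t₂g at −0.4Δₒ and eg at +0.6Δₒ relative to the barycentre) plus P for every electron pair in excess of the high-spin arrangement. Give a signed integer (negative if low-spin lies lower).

-20490

High-spin: t₂g³ eg², CFSE = 0.0Δₒ = 0 cm⁻¹.
Low-spin: t₂g⁵ eg⁰, orbital CFSE = -2.0Δₒ = -54700 cm⁻¹; plus 2 excess pairs × P = +34210 cm⁻¹; total -20490 cm⁻¹.
Thus E(LS) − E(HS) = -20490 cm⁻¹.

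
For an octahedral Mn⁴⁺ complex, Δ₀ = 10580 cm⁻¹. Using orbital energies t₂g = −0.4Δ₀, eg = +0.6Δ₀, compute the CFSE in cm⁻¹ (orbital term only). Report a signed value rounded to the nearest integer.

Mn⁴⁺: group 7, so d-count = 7 − 4 = 3.
Electron filling gives t₂g³ eg⁰.
The orbital stabilization is -1.2Δ₀ = -1.2 × 10580 = -12696 cm⁻¹.

-12696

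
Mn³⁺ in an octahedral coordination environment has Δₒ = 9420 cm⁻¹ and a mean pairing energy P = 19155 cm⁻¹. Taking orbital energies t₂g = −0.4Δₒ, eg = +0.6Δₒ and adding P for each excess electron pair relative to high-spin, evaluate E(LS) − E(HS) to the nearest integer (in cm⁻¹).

Group 7 minus oxidation state +3 gives a d⁴ configuration for Mn³⁺.
In the high-spin limit (t₂g³ eg¹) the orbital term is -0.6Δₒ = -5652 cm⁻¹, with no excess pairing.
For low-spin the configuration is t₂g⁴ eg⁰: orbital energy -1.6 × 9420 = -15072 cm⁻¹, and 1 additional pair relative to high-spin adds 19155 cm⁻¹, giving 4083 cm⁻¹.
E(LS) − E(HS) = 4083 − (-5652) = 9735 cm⁻¹.

9735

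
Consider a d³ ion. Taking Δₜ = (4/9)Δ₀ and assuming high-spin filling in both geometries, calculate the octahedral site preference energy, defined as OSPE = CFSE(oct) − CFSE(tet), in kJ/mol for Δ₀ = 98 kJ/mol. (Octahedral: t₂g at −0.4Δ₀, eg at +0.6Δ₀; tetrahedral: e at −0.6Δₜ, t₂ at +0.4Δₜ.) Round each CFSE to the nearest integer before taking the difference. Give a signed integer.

In an octahedral site d³ (HS) is t₂g³ eg⁰, giving CFSE(oct) = -1.2Δ₀ = -118 kJ/mol.
Tetrahedral e² t₂¹ gives -0.8Δₜ = -0.8 × (4/9) × 98 = -35 kJ/mol.
OSPE = -118 − (-35) = -83 kJ/mol.

-83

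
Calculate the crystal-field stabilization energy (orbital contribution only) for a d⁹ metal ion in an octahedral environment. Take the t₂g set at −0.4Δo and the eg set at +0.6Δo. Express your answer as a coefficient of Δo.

Configuration: t₂g⁶ eg³.
CFSE = 6(-0.4Δo) + 3(0.6Δo) = -2.4Δo + 1.8Δo = -0.6Δo.

-0.6 Δo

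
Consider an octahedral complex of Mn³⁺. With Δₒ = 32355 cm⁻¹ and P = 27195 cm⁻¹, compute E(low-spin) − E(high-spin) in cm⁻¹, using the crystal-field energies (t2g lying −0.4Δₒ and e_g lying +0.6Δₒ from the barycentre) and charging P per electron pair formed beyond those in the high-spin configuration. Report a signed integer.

Group 7 minus oxidation state +3 gives a d⁴ configuration for Mn³⁺.
High-spin d⁴ fills as t2g^3 e_g^1 with CFSE 3(−0.4) + 1(+0.6) = -0.6Δₒ = -19413 cm⁻¹.
For low-spin the configuration is t2g^4 e_g^0: orbital energy -1.6 × 32355 = -51768 cm⁻¹, and 1 additional pair relative to high-spin adds 27195 cm⁻¹, giving -24573 cm⁻¹.
E(LS) − E(HS) = -24573 − (-19413) = -5160 cm⁻¹.

-5160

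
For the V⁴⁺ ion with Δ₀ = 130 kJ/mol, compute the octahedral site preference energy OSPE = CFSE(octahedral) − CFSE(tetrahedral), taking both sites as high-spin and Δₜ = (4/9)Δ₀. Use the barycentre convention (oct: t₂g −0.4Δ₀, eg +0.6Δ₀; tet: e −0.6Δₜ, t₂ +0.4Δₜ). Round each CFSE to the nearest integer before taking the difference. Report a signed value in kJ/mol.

Group 5 minus oxidation state +4 gives a d¹ configuration for V⁴⁺.
Octahedral (high-spin): t₂g¹ eg⁰, CFSE = 1(−0.4) + 0(+0.6) = -0.4Δ₀ = -0.4 × 130 = -52 kJ/mol.
Tetrahedral: e¹ t₂⁰, CFSE = 1(−0.6) + 0(+0.4) = -0.6Δₜ = -0.6 × (4/9) × 130 = -35 kJ/mol.
OSPE = -52 − (-35) = -17 kJ/mol.

-17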